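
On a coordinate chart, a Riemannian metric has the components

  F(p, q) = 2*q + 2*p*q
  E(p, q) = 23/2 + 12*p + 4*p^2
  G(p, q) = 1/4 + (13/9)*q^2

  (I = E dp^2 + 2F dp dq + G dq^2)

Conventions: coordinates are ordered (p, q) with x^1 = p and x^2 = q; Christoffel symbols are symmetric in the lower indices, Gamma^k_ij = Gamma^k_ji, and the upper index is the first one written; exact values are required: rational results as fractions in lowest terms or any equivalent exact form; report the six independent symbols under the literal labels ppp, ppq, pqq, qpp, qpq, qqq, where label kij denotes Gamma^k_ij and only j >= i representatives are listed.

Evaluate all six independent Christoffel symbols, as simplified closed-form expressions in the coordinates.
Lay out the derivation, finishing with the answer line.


E = 23/2 + 12*p + 4*p^2; F = 2*q + 2*p*q; G = 1/4 + (13/9)*q^2
Gamma^k_ij = (1/2) g^{kl} (d_i g_jl + d_j g_il - d_l g_ij), with g^inv = (1/(EG-F^2)) [[G, -F], [-F, E]]
first partials: E_p = 12 + 8*p, E_q = 0, F_p = 2*q, F_q = 2 + 2*p, G_p = 0, G_q = (26/9)*q
D = EG - F^2 = 23/8 + 3*p + (227/18)*q^2 + p^2 + (28/3)*p*q^2 + (16/9)*p^2*q^2
expanded: Gamma^p_pp = (G E_p - 2F F_p + F E_q)/(2D), Gamma^p_pq = (G E_q - F G_p)/(2D), Gamma^p_qq = (2G F_q - G G_p - F G_q)/(2D), Gamma^q_pp = (2E F_p - E E_q - F E_p)/(2D), Gamma^q_pq = (E G_p - F E_q)/(2D), Gamma^q_qq = (E G_q - 2F F_q + F G_p)/(2D); substitute and cancel common factors

Answer: Gamma_ppp = (128*p*q^2 + 72*p + 336*q^2 + 108)/(128*p^2*q^2 + 72*p^2 + 672*p*q^2 + 216*p + 908*q^2 + 207), Gamma_ppq = 0, Gamma_pqq = (36*p + 36)/(128*p^2*q^2 + 72*p^2 + 672*p*q^2 + 216*p + 908*q^2 + 207), Gamma_qpp = (288*p*q + 792*q)/(128*p^2*q^2 + 72*p^2 + 672*p*q^2 + 216*p + 908*q^2 + 207), Gamma_qpq = 0, Gamma_qqq = (128*p^2*q + 672*p*q + 908*q)/(128*p^2*q^2 + 72*p^2 + 672*p*q^2 + 216*p + 908*q^2 + 207)


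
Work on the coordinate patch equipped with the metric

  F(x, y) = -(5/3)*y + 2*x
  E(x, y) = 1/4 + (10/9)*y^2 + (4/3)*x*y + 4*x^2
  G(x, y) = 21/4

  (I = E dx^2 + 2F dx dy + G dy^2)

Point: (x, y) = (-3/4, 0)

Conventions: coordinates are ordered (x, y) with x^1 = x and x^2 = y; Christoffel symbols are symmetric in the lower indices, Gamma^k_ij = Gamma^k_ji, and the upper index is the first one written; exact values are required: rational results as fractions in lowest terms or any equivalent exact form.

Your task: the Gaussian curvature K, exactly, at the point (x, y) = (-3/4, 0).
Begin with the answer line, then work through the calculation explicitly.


Answer: K = -5908/22707

E = 5/2, F = -3/2, G = 21/4, EG - F^2 = 87/8 at the point
E_x = -6, E_y = -1, F_x = 2, F_y = -5/3, G_x = 0, G_y = 0
E_yy = 20/9, F_xy = 0, G_xx = 0
Using the Brioschi determinant formula for K from the metric derivatives:
M1 = [[-E_yy/2 + F_xy - G_xx/2, E_x/2, F_x - E_y/2], [F_y - G_x/2, E, F], [G_y/2, F, G]] = [[-10/9, -3, 5/2], [-5/3, 5/2, -3/2], [0, -3/2, 21/4]]; det M1 = -385/12
M2 = [[0, E_y/2, G_x/2], [E_y/2, E, F], [G_x/2, F, G]] = [[0, -1/2, 0], [-1/2, 5/2, -3/2], [0, -3/2, 21/4]]; det M2 = -21/16
det M1 - det M2 = -1477/48; K = -1477/48 / (87/8)^2 = -5908/22707


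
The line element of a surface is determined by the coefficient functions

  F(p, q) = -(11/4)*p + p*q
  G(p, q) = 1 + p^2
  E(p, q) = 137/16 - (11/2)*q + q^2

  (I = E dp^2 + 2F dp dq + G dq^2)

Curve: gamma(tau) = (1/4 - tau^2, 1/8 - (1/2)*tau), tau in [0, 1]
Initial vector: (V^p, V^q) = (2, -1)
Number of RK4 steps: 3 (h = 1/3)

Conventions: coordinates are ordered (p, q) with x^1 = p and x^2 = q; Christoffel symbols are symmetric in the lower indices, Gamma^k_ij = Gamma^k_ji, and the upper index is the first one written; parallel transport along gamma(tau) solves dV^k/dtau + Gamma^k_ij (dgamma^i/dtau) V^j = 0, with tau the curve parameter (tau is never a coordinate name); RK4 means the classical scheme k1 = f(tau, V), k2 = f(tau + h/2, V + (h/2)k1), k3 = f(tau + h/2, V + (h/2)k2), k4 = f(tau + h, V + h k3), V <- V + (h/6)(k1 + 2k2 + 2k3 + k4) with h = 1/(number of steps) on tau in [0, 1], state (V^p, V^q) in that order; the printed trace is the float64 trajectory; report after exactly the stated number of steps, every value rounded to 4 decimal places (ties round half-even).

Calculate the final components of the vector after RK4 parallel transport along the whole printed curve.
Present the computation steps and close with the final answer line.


gamma'(tau) = (-2*tau, -1/2); f(tau, V)^k = -Gamma^k_ij(gamma(tau)) gamma'^i(tau) V^j; h = 1/3; intermediate values shown to 6 dp
curve data and Christoffel symbols at the stage parameters:
  tau = 0.000000: gamma = (0.250000, 0.125000), gamma' = (0.000000, -0.500000); Gamma_ppp = 0.000000, Gamma_ppq = -0.330059, Gamma_pqq = 0.000000, Gamma_qpp = 0.000000, Gamma_qpq = 0.031434, Gamma_qqq = 0.000000
  tau = 0.166667: gamma = (0.222222, 0.041667), gamma' = (-0.333333, -0.500000); Gamma_ppp = 0.000000, Gamma_ppq = -0.323019, Gamma_pqq = 0.000000, Gamma_qpp = 0.000000, Gamma_qpq = 0.026504, Gamma_qqq = 0.000000
  tau = 0.333333: gamma = (0.138889, -0.041667), gamma' = (-0.666667, -0.500000); Gamma_ppp = 0.000000, Gamma_ppq = -0.316778, Gamma_pqq = 0.000000, Gamma_qpp = 0.000000, Gamma_qpq = 0.015760, Gamma_qqq = 0.000000
  tau = 0.500000: gamma = (0.000000, -0.125000), gamma' = (-1.000000, -0.500000); Gamma_ppp = 0.000000, Gamma_ppq = -0.310287, Gamma_pqq = 0.000000, Gamma_qpp = 0.000000, Gamma_qpq = 0.000000, Gamma_qqq = 0.000000
  tau = 0.666667: gamma = (-0.194444, -0.208333), gamma' = (-1.333333, -0.500000); Gamma_ppp = 0.000000, Gamma_ppq = -0.302193, Gamma_pqq = 0.000000, Gamma_qpp = 0.000000, Gamma_qpq = -0.019862, Gamma_qqq = 0.000000
  tau = 0.833333: gamma = (-0.444444, -0.291667), gamma' = (-1.666667, -0.500000); Gamma_ppp = 0.000000, Gamma_ppq = -0.291089, Gamma_pqq = 0.000000, Gamma_qpp = 0.000000, Gamma_qpq = -0.042534, Gamma_qqq = 0.000000
  tau = 1.000000: gamma = (-0.750000, -0.375000), gamma' = (-2.000000, -0.500000); Gamma_ppp = 0.000000, Gamma_ppq = -0.275862, Gamma_pqq = 0.000000, Gamma_qpp = 0.000000, Gamma_qpq = -0.066207, Gamma_qqq = 0.000000
step 0: V^p = 2.0000, V^q = -1.0000
step 1: k1 = (-0.330059, 0.031434), k2 = (-0.207025, 0.016987), k3 = (-0.210078, 0.017237), k4 = (-0.095715, 0.004762); V <- V + (h/6)(k1 + 2k2 + 2k3 + k4): V^p = 1.9300, V^q = -0.9942
step 2: k1 = (-0.095733, 0.004763), k2 = (0.011285, 0.000000), k3 = (0.008764, 0.000000), k4 = (0.108524, 0.007133); V <- V + (h/6)(k1 + 2k2 + 2k3 + k4): V^p = 1.9329, V^q = -0.9935
step 3: k1 = (0.108255, 0.007115), k2 = (0.197477, 0.028855), k3 = (0.193555, 0.028282), k4 = (0.267439, 0.064185); V <- V + (h/6)(k1 + 2k2 + 2k3 + k4): V^p = 1.9973, V^q = -0.9832

Answer: V^p = 1.9973, V^q = -0.9832


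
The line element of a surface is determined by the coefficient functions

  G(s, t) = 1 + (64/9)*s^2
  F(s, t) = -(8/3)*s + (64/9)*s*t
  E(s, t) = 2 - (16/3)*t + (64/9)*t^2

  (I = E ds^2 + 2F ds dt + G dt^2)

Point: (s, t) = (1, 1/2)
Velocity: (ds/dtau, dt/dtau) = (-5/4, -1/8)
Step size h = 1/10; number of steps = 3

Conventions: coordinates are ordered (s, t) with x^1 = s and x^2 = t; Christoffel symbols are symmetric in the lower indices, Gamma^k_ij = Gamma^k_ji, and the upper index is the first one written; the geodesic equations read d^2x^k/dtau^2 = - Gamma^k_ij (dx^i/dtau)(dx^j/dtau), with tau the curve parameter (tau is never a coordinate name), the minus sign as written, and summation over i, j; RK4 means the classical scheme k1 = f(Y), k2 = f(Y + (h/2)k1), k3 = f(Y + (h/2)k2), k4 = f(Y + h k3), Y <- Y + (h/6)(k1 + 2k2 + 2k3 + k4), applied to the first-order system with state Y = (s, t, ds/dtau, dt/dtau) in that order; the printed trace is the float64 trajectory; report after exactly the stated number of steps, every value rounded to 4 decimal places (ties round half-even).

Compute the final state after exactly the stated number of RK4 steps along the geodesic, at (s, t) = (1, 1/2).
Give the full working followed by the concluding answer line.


f(Y) = (ds/dtau, dt/dtau, -Gamma^s_ij Y'^i Y'^j, -Gamma^t_ij Y'^i Y'^j) with the Gammas evaluated at the stage position; h = 0.100000; intermediate values shown to 6 dp
step 0: s = 1.0000, t = 0.5000, ds/dtau = -1.2500, dt/dtau = -0.1250
step 1:
  k1: at (s, t) = (1.000000, 0.500000), (ds/dtau, dt/dtau) = (-1.250000, -0.125000); Gamma_sss = 0.000000, Gamma_sst = 0.108108, Gamma_stt = 0.000000, Gamma_tss = 0.000000, Gamma_tst = 0.864865, Gamma_ttt = 0.000000; k1 = (-1.250000, -0.125000, -0.033784, -0.270270)
  k2: at (s, t) = (0.937500, 0.493750), (ds/dtau, dt/dtau) = (-1.251689, -0.138514); Gamma_sss = 0.000000, Gamma_sst = 0.114886, Gamma_stt = 0.000000, Gamma_tss = 0.000000, Gamma_tst = 0.906995, Gamma_ttt = 0.000000; k2 = (-1.251689, -0.138514, -0.039837, -0.314502)
  k3: at (s, t) = (0.937416, 0.493074), (ds/dtau, dt/dtau) = (-1.251992, -0.140725); Gamma_sss = 0.000000, Gamma_sst = 0.114268, Gamma_stt = 0.000000, Gamma_tss = 0.000000, Gamma_tst = 0.907193, Gamma_ttt = 0.000000; k3 = (-1.251992, -0.140725, -0.040265, -0.319671)
  k4: at (s, t) = (0.874801, 0.485927), (ds/dtau, dt/dtau) = (-1.254026, -0.156967); Gamma_sss = 0.000000, Gamma_sst = 0.120809, Gamma_stt = 0.000000, Gamma_tss = 0.000000, Gamma_tst = 0.952728, Gamma_ttt = 0.000000; k4 = (-1.254026, -0.156967, -0.047560, -0.375072)
  Y <- Y + (h/6)(k1 + 2k2 + 2k3 + k4): s = 0.8748, t = 0.4860, ds/dtau = -1.2540, dt/dtau = -0.1569
step 2:
  k1: at (s, t) = (0.874810, 0.485993), (ds/dtau, dt/dtau) = (-1.254026, -0.156895); Gamma_sss = 0.000000, Gamma_sst = 0.120876, Gamma_stt = 0.000000, Gamma_tss = 0.000000, Gamma_tst = 0.952706, Gamma_ttt = 0.000000; k1 = (-1.254026, -0.156895, -0.047565, -0.374890)
  k2: at (s, t) = (0.812109, 0.478148), (ds/dtau, dt/dtau) = (-1.256404, -0.175639); Gamma_sss = 0.000000, Gamma_sst = 0.127220, Gamma_stt = 0.000000, Gamma_tss = 0.000000, Gamma_tst = 1.001632, Gamma_ttt = 0.000000; k2 = (-1.256404, -0.175639, -0.056148, -0.442068)
  k3: at (s, t) = (0.811990, 0.477211), (ds/dtau, dt/dtau) = (-1.256833, -0.178998); Gamma_sss = 0.000000, Gamma_sst = 0.126124, Gamma_stt = 0.000000, Gamma_tss = 0.000000, Gamma_tst = 1.001962, Gamma_ttt = 0.000000; k3 = (-1.256833, -0.178998, -0.056748, -0.450825)
  k4: at (s, t) = (0.749127, 0.468093), (ds/dtau, dt/dtau) = (-1.259701, -0.201977); Gamma_sss = 0.000000, Gamma_sst = 0.131028, Gamma_stt = 0.000000, Gamma_tss = 0.000000, Gamma_tst = 1.054392, Gamma_ttt = 0.000000; k4 = (-1.259701, -0.201977, -0.066675, -0.536540)
  Y <- Y + (h/6)(k1 + 2k2 + 2k3 + k4): s = 0.7491, t = 0.4682, ds/dtau = -1.2597, dt/dtau = -0.2018
step 3:
  k1: at (s, t) = (0.749140, 0.468190), (ds/dtau, dt/dtau) = (-1.259693, -0.201848); Gamma_sss = 0.000000, Gamma_sst = 0.131158, Gamma_stt = 0.000000, Gamma_tss = 0.000000, Gamma_tst = 1.054354, Gamma_ttt = 0.000000; k1 = (-1.259693, -0.201848, -0.066698, -0.536175)
  k2: at (s, t) = (0.686156, 0.458098), (ds/dtau, dt/dtau) = (-1.263028, -0.228657); Gamma_sss = 0.000000, Gamma_sst = 0.134388, Gamma_stt = 0.000000, Gamma_tss = 0.000000, Gamma_tst = 1.109674, Gamma_ttt = 0.000000; k2 = (-1.263028, -0.228657, -0.077623, -0.640949)
  k3: at (s, t) = (0.685989, 0.456757), (ds/dtau, dt/dtau) = (-1.263574, -0.233896); Gamma_sss = 0.000000, Gamma_sst = 0.132317, Gamma_stt = 0.000000, Gamma_tss = 0.000000, Gamma_tst = 1.110212, Gamma_ttt = 0.000000; k3 = (-1.263574, -0.233896, -0.078211, -0.656235)
  k4: at (s, t) = (0.622783, 0.444801), (ds/dtau, dt/dtau) = (-1.267514, -0.267472); Gamma_sss = 0.000000, Gamma_sst = 0.130871, Gamma_stt = 0.000000, Gamma_tss = 0.000000, Gamma_tst = 1.167669, Gamma_ttt = 0.000000; k4 = (-1.267514, -0.267472, -0.088737, -0.791737)
  Y <- Y + (h/6)(k1 + 2k2 + 2k3 + k4): s = 0.6228, t = 0.4449, ds/dtau = -1.2675, dt/dtau = -0.2672

Answer: s = 0.6228, t = 0.4449, ds/dtau = -1.2675, dt/dtau = -0.2672


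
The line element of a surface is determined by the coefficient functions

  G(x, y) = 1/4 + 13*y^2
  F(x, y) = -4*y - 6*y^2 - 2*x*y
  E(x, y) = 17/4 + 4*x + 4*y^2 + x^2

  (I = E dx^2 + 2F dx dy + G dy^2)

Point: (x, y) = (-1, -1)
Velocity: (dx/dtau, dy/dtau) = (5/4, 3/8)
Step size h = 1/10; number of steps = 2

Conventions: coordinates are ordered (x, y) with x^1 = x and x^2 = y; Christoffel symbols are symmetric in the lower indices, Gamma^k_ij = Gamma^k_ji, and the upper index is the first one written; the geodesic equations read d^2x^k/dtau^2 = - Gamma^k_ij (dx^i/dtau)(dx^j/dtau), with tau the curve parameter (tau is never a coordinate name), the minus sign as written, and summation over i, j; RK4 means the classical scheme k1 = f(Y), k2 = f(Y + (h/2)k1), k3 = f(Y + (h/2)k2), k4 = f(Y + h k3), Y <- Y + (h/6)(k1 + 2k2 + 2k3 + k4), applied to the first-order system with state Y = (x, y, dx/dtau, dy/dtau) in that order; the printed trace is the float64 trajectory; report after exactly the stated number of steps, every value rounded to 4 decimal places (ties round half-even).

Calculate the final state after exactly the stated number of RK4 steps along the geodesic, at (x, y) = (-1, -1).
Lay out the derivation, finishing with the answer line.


f(Y) = (dx/dtau, dy/dtau, -Gamma^x_ij Y'^i Y'^j, -Gamma^y_ij Y'^i Y'^j) with the Gammas evaluated at the stage position; h = 0.100000; intermediate values shown to 6 dp
step 0: x = -1.0000, y = -1.0000, dx/dtau = 1.2500, dy/dtau = 0.3750
step 1:
  k1: at (x, y) = (-1.000000, -1.000000), (dx/dtau, dy/dtau) = (1.250000, 0.375000); Gamma_xxx = 0.695449, Gamma_xxy = -0.989498, Gamma_xyy = 1.502917, Gamma_yxx = 0.662777, Gamma_yxy = -0.298716, Gamma_yyy = -0.527421; k1 = (1.250000, 0.375000, -0.370333, -0.681374)
  k2: at (x, y) = (-0.937500, -0.981250), (dx/dtau, dy/dtau) = (1.231483, 0.340931); Gamma_xxx = 0.664243, Gamma_xxy = -0.942902, Gamma_xyy = 1.432052, Gamma_yxx = 0.653232, Gamma_yxy = -0.272666, Gamma_yyy = -0.585035; k2 = (1.231483, 0.340931, -0.382056, -0.693700)
  k3: at (x, y) = (-0.938426, -0.982953), (dx/dtau, dy/dtau) = (1.230897, 0.340315); Gamma_xxx = 0.664646, Gamma_xxy = -0.943523, Gamma_xyy = 1.432961, Gamma_yxx = 0.652876, Gamma_yxy = -0.273265, Gamma_yyy = -0.582471; k3 = (1.230897, 0.340315, -0.382497, -0.692781)
  k4: at (x, y) = (-0.876910, -0.965968), (dx/dtau, dy/dtau) = (1.211750, 0.305722); Gamma_xxx = 0.635366, Gamma_xxy = -0.899818, Gamma_xyy = 1.366420, Gamma_yxx = 0.644121, Gamma_yxy = -0.249214, Gamma_yyy = -0.635882; k4 = (1.211750, 0.305722, -0.393955, -0.701708)
  Y <- Y + (h/6)(k1 + 2k2 + 2k3 + k4): x = -0.8769, y = -0.9659, dx/dtau = 1.2118, dy/dtau = 0.3057
step 2:
  k1: at (x, y) = (-0.876891, -0.965946), (dx/dtau, dy/dtau) = (1.211777, 0.305733); Gamma_xxx = 0.635357, Gamma_xxy = -0.899805, Gamma_xyy = 1.366401, Gamma_yxx = 0.644125, Gamma_yxy = -0.249204, Gamma_yyy = -0.635919; k1 = (1.211777, 0.305733, -0.393962, -0.701744)
  k2: at (x, y) = (-0.816303, -0.950660), (dx/dtau, dy/dtau) = (1.192079, 0.270645); Gamma_xxx = 0.607901, Gamma_xxy = -0.858841, Gamma_xyy = 1.303963, Gamma_yxx = 0.636079, Gamma_yxy = -0.227039, Gamma_yyy = -0.685276; k2 = (1.192079, 0.270645, -0.405195, -0.707206)
  k3: at (x, y) = (-0.817288, -0.952414), (dx/dtau, dy/dtau) = (1.191517, 0.270372); Gamma_xxx = 0.608339, Gamma_xxy = -0.859520, Gamma_xyy = 1.304967, Gamma_yxx = 0.635672, Gamma_yxy = -0.227666, Gamma_yyy = -0.682511; k3 = (1.191517, 0.270372, -0.405266, -0.705893)
  k4: at (x, y) = (-0.757740, -0.938909), (dx/dtau, dy/dtau) = (1.171250, 0.235143); Gamma_xxx = 0.582685, Gamma_xxy = -0.821273, Gamma_xyy = 1.246611, Gamma_yxx = 0.628190, Gamma_yxy = -0.207354, Gamma_yyy = -0.727585; k4 = (1.171250, 0.235143, -0.415895, -0.707322)
  Y <- Y + (h/6)(k1 + 2k2 + 2k3 + k4): x = -0.7577, y = -0.9389, dx/dtau = 1.1713, dy/dtau = 0.2351

Answer: x = -0.7577, y = -0.9389, dx/dtau = 1.1713, dy/dtau = 0.2351


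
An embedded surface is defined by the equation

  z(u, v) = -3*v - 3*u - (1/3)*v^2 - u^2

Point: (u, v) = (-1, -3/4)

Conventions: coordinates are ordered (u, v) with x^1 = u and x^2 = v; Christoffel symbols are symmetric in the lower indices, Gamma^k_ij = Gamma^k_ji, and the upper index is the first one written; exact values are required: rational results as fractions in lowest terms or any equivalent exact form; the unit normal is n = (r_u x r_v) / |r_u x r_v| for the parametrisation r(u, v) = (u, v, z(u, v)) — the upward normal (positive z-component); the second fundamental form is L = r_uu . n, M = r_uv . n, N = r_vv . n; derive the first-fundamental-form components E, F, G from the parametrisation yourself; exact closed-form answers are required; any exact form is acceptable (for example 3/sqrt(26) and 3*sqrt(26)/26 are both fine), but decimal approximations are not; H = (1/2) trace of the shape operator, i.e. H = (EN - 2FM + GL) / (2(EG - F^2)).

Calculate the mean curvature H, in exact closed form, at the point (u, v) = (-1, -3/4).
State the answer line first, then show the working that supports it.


Answer: H = -190*sqrt(33)/3267

z_u = -1, z_v = -5/2, z_uu = -2, z_uv = 0, z_vv = -2/3
E = 2, F = 5/2, G = 29/4; answer radicand W^2 = 33/4
unnormalised second-form numerators: l = -2, m = 0, n = -2/3; L = l/sqrt(33/4), and similarly M = m/sqrt(W^2), N = n/sqrt(W^2)
H = (E*n - 2*F*m + G*l) / (2*(EG - F^2)*sqrt(W^2)); E*n - 2*F*m + G*l = -95/6, EG - F^2 = 33/4, so H = (-95/99)/sqrt(33/4)


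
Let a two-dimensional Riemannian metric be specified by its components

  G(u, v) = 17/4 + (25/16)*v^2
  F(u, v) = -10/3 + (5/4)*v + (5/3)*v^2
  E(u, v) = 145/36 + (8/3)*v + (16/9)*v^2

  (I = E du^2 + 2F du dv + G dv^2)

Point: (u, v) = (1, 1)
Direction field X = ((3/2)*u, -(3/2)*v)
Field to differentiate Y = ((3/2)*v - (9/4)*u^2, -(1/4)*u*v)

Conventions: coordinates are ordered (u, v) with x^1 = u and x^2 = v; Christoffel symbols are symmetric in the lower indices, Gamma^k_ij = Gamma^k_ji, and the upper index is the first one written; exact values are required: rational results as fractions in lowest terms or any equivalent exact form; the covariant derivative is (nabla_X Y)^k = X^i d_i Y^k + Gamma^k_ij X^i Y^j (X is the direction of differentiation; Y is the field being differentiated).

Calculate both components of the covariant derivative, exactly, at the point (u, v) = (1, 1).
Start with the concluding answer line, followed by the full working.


Answer: (nabla_X Y)^u = -239838/28265, (nabla_X Y)^v = 33459/45224

E = 305/36, F = -5/12, G = 93/16 at the point
E_u = 0, E_v = 56/9, F_u = 0, F_v = 55/12, G_u = 0, G_v = 25/8
EG - F^2 = 28265/576;  g^inv = (576/28265) * [[93/16, 5/12], [5/12, 305/36]]
first-kind symbols [ij,l] = (1/2)(d_i g_jl + d_j g_il - d_l g_ij): [uu,u] = E_u/2 = 0, [uu,v] = F_u - E_v/2 = -28/9, [uv,u] = E_v/2 = 28/9, [uv,v] = G_u/2 = 0, [vv,u] = F_v - G_u/2 = 55/12, [vv,v] = G_v/2 = 25/16
Gamma^u_ij = (G*[ij,u] - F*[ij,v])/(EG - F^2), Gamma^v_ij = (E*[ij,v] - F*[ij,u])/(EG - F^2)
Gamma_uuu = -448/16959, Gamma_uuv = 10416/28265, Gamma_uvv = 3144/5653, Gamma_vuu = -27328/50877, Gamma_vuv = 448/16959, Gamma_vvv = 1745/5653
X = (3/2, -3/2), Y = (-3/4, -1/4) at the point


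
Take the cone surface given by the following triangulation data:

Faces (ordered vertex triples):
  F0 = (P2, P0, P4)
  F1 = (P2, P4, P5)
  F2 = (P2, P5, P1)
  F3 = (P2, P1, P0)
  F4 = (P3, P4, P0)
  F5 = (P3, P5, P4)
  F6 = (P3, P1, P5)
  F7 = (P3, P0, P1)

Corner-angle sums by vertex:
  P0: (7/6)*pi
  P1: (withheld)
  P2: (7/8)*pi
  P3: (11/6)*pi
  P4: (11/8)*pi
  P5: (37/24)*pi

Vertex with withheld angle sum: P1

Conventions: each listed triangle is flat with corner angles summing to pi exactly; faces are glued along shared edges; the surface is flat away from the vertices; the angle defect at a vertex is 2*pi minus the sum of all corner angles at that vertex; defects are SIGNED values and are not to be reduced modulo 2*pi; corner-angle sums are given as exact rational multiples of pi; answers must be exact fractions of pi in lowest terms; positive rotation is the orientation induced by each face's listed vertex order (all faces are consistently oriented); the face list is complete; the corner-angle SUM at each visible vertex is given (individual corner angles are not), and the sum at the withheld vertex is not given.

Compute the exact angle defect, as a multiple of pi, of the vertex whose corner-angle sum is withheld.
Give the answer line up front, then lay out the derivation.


Answer: defect(P1) = (19/24)*pi

V = 6, E = 12, F = 8; chi = V - E + F = 2
Gauss-Bonnet: total defect = 2*pi*chi = 4*pi; visible defects sum to (77/24)*pi


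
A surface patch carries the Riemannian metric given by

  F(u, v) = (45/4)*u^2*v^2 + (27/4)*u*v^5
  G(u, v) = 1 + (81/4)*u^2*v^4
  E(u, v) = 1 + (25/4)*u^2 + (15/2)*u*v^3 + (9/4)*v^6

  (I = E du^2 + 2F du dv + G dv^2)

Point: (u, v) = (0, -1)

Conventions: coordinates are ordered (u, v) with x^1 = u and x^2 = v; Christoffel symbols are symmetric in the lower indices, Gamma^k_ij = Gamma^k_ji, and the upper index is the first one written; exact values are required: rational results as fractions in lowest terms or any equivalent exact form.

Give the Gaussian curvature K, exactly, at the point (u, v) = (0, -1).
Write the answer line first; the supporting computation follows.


Answer: K = -324/169

E = 13/4, F = 0, G = 1, EG - F^2 = 13/4 at the point
E_u = -15/2, E_v = -27/2, F_u = -27/4, F_v = 0, G_u = 0, G_v = 0
E_vv = 135/2, F_uv = 135/4, G_uu = 81/2
Evaluate Brioschi's two determinant matrices M1, M2 and divide by (EG - F^2)^2.
M1 = [[-E_vv/2 + F_uv - G_uu/2, E_u/2, F_u - E_v/2], [F_v - G_u/2, E, F], [G_v/2, F, G]] = [[-81/4, -15/4, 0], [0, 13/4, 0], [0, 0, 1]]; det M1 = -1053/16
M2 = [[0, E_v/2, G_u/2], [E_v/2, E, F], [G_u/2, F, G]] = [[0, -27/4, 0], [-27/4, 13/4, 0], [0, 0, 1]]; det M2 = -729/16
det M1 - det M2 = -81/4; K = -81/4 / (13/4)^2 = -324/169


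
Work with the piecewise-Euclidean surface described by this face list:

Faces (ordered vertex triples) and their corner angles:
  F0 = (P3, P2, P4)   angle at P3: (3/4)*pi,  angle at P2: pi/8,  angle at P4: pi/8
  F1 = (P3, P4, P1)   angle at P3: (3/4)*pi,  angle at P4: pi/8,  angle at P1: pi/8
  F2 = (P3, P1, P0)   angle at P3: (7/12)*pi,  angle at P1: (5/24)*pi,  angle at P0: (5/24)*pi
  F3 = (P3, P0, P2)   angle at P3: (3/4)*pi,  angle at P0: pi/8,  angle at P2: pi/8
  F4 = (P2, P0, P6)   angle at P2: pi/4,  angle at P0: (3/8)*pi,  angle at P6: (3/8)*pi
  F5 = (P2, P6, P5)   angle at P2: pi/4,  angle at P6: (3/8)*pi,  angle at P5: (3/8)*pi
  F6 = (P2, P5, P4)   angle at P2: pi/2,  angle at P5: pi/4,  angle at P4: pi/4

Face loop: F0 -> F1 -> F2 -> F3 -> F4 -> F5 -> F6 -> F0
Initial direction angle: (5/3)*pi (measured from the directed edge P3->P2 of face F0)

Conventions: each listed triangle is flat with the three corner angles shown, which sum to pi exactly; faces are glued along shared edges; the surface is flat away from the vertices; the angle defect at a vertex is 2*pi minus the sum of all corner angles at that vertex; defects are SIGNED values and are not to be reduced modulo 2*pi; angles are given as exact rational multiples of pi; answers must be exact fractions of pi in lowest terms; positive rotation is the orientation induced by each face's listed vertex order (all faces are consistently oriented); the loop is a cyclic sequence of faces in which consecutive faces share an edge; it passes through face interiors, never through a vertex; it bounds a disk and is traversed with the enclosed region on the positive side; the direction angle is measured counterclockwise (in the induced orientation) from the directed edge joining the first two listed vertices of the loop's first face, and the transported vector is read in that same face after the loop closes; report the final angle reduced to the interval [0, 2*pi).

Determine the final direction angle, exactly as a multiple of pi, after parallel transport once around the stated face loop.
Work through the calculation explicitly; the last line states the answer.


enclosed vertex P2: corner angles sum to (5/4)*pi, defect = 2*pi - (5/4)*pi = (3/4)*pi
enclosed vertex P3: corner angles sum to (17/6)*pi, defect = 2*pi - (17/6)*pi = (-5/6)*pi
summing the enclosed defects onto the initial angle, mod 2*pi in the induced orientation:
final angle = (5/3)*pi - pi/12 = (19/12)*pi (mod 2*pi)

Answer: final direction angle = (19/12)*pi


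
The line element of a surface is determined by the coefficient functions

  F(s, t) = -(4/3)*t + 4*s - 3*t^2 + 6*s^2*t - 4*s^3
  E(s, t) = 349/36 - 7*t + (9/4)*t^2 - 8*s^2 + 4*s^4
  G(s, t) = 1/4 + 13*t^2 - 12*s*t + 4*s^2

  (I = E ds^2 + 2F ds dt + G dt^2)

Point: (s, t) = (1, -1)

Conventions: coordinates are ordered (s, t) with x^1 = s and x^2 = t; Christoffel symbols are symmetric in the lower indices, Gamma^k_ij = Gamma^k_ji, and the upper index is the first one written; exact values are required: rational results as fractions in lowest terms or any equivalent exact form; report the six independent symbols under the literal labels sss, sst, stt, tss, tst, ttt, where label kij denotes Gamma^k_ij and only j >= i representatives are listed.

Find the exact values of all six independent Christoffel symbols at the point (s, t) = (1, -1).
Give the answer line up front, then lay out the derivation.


Answer: Gamma_sss = -7866/27241, Gamma_sst = -13179/54482, Gamma_stt = -9084/27241, Gamma_tss = -15333/27241, Gamma_tst = 7586/27241, Gamma_ttt = -20076/27241

E = 269/18, F = -23/3, G = 117/4 at the point
E_s = 0, E_t = -23/2, F_s = -20, F_t = 32/3, G_s = 20, G_t = -38
EG - F^2 = 27241/72;  g^inv = (72/27241) * [[117/4, 23/3], [23/3, 269/18]]
first-kind symbols [ij,l] = (1/2)(d_i g_jl + d_j g_il - d_l g_ij): [ss,s] = E_s/2 = 0, [ss,t] = F_s - E_t/2 = -57/4, [st,s] = E_t/2 = -23/4, [st,t] = G_s/2 = 10, [tt,s] = F_t - G_s/2 = 2/3, [tt,t] = G_t/2 = -19
Gamma^s_ij = (G*[ij,s] - F*[ij,t])/(EG - F^2), Gamma^t_ij = (E*[ij,t] - F*[ij,s])/(EG - F^2)


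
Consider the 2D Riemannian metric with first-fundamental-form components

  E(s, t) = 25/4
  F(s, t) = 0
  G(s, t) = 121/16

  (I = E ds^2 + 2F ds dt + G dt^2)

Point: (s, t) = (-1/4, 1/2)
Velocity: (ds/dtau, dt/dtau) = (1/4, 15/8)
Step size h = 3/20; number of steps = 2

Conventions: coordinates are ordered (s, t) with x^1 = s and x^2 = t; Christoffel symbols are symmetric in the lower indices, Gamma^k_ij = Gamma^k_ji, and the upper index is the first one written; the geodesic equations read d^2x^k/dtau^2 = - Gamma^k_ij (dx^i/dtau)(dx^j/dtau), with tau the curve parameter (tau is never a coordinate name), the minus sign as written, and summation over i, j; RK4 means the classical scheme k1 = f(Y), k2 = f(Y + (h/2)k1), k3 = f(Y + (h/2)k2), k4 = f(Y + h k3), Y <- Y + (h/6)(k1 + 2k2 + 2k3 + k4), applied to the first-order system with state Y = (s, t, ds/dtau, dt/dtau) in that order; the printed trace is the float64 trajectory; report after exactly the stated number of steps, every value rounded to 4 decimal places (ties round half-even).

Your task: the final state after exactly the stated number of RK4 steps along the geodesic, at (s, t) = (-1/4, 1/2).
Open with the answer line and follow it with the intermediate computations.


Answer: s = -0.1750, t = 1.0625, ds/dtau = 0.2500, dt/dtau = 1.8750

f(Y) = (ds/dtau, dt/dtau, -Gamma^s_ij Y'^i Y'^j, -Gamma^t_ij Y'^i Y'^j) with the Gammas evaluated at the stage position; h = 0.150000; intermediate values shown to 6 dp
step 0: s = -0.2500, t = 0.5000, ds/dtau = 0.2500, dt/dtau = 1.8750
step 1:
  k1: at (s, t) = (-0.250000, 0.500000), (ds/dtau, dt/dtau) = (0.250000, 1.875000); Gamma_sss = 0.000000, Gamma_sst = 0.000000, Gamma_stt = 0.000000, Gamma_tss = 0.000000, Gamma_tst = 0.000000, Gamma_ttt = 0.000000; k1 = (0.250000, 1.875000, 0.000000, 0.000000)
  k2: at (s, t) = (-0.231250, 0.640625), (ds/dtau, dt/dtau) = (0.250000, 1.875000); Gamma_sss = 0.000000, Gamma_sst = 0.000000, Gamma_stt = 0.000000, Gamma_tss = 0.000000, Gamma_tst = 0.000000, Gamma_ttt = 0.000000; k2 = (0.250000, 1.875000, 0.000000, 0.000000)
  k3: at (s, t) = (-0.231250, 0.640625), (ds/dtau, dt/dtau) = (0.250000, 1.875000); Gamma_sss = 0.000000, Gamma_sst = 0.000000, Gamma_stt = 0.000000, Gamma_tss = 0.000000, Gamma_tst = 0.000000, Gamma_ttt = 0.000000; k3 = (0.250000, 1.875000, 0.000000, 0.000000)
  k4: at (s, t) = (-0.212500, 0.781250), (ds/dtau, dt/dtau) = (0.250000, 1.875000); Gamma_sss = 0.000000, Gamma_sst = 0.000000, Gamma_stt = 0.000000, Gamma_tss = 0.000000, Gamma_tst = 0.000000, Gamma_ttt = 0.000000; k4 = (0.250000, 1.875000, 0.000000, 0.000000)
  Y <- Y + (h/6)(k1 + 2k2 + 2k3 + k4): s = -0.2125, t = 0.7812, ds/dtau = 0.2500, dt/dtau = 1.8750
step 2:
  k1: at (s, t) = (-0.212500, 0.781250), (ds/dtau, dt/dtau) = (0.250000, 1.875000); Gamma_sss = 0.000000, Gamma_sst = 0.000000, Gamma_stt = 0.000000, Gamma_tss = 0.000000, Gamma_tst = 0.000000, Gamma_ttt = 0.000000; k1 = (0.250000, 1.875000, 0.000000, 0.000000)
  k2: at (s, t) = (-0.193750, 0.921875), (ds/dtau, dt/dtau) = (0.250000, 1.875000); Gamma_sss = 0.000000, Gamma_sst = 0.000000, Gamma_stt = 0.000000, Gamma_tss = 0.000000, Gamma_tst = 0.000000, Gamma_ttt = 0.000000; k2 = (0.250000, 1.875000, 0.000000, 0.000000)
  k3: at (s, t) = (-0.193750, 0.921875), (ds/dtau, dt/dtau) = (0.250000, 1.875000); Gamma_sss = 0.000000, Gamma_sst = 0.000000, Gamma_stt = 0.000000, Gamma_tss = 0.000000, Gamma_tst = 0.000000, Gamma_ttt = 0.000000; k3 = (0.250000, 1.875000, 0.000000, 0.000000)
  k4: at (s, t) = (-0.175000, 1.062500), (ds/dtau, dt/dtau) = (0.250000, 1.875000); Gamma_sss = 0.000000, Gamma_sst = 0.000000, Gamma_stt = 0.000000, Gamma_tss = 0.000000, Gamma_tst = 0.000000, Gamma_ttt = 0.000000; k4 = (0.250000, 1.875000, 0.000000, 0.000000)
  Y <- Y + (h/6)(k1 + 2k2 + 2k3 + k4): s = -0.1750, t = 1.0625, ds/dtau = 0.2500, dt/dtau = 1.8750


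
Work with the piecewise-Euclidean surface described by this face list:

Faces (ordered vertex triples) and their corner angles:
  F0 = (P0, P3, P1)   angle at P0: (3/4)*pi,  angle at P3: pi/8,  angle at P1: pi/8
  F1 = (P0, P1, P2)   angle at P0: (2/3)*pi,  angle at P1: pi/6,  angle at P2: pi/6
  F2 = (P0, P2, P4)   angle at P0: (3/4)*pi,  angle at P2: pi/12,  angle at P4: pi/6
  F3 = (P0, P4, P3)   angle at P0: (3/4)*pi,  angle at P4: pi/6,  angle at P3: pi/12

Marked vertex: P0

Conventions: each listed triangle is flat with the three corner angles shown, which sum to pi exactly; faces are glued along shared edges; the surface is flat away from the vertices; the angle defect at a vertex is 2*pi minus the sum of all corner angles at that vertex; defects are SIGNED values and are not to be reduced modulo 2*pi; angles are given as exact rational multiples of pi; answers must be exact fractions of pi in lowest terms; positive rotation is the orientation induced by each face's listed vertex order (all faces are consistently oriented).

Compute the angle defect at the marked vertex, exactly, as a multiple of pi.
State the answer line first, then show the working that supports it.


Answer: defect(P0) = (-11/12)*pi

Sum of corner angles at P0: (35/12)*pi
defect = 2*pi - (35/12)*pi


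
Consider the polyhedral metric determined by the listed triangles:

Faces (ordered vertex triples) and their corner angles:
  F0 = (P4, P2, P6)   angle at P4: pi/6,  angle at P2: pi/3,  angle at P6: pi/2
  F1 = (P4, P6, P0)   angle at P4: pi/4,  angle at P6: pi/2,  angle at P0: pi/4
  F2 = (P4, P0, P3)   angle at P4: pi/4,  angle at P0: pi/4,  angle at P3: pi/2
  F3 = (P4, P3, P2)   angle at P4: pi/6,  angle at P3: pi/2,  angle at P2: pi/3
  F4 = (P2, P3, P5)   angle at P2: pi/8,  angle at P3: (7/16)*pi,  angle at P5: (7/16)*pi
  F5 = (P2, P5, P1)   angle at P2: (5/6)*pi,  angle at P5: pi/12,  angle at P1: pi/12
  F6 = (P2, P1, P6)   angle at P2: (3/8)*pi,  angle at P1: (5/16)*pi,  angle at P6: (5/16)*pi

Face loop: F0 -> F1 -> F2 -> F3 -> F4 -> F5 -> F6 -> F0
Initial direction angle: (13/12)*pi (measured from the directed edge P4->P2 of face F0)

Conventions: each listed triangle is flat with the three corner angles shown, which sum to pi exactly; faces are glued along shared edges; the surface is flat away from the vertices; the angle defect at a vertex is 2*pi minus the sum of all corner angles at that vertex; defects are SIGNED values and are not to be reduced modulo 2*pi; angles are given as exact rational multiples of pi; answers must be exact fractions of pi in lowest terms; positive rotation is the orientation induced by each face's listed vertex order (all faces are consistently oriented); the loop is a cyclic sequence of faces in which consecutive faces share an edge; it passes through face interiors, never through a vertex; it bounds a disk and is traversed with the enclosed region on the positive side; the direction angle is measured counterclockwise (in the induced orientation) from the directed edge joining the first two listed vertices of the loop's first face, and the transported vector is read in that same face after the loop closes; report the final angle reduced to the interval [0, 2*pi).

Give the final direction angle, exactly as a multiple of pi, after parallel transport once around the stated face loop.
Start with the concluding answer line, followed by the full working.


Answer: final direction angle = pi/4

enclosed vertex P2: corner angles sum to 2*pi, defect = 2*pi - 2*pi = 0
enclosed vertex P4: corner angles sum to (5/6)*pi, defect = 2*pi - (5/6)*pi = (7/6)*pi
summing the enclosed defects onto the initial angle, mod 2*pi in the induced orientation:
final angle = (13/12)*pi + (7/6)*pi = pi/4 (mod 2*pi)


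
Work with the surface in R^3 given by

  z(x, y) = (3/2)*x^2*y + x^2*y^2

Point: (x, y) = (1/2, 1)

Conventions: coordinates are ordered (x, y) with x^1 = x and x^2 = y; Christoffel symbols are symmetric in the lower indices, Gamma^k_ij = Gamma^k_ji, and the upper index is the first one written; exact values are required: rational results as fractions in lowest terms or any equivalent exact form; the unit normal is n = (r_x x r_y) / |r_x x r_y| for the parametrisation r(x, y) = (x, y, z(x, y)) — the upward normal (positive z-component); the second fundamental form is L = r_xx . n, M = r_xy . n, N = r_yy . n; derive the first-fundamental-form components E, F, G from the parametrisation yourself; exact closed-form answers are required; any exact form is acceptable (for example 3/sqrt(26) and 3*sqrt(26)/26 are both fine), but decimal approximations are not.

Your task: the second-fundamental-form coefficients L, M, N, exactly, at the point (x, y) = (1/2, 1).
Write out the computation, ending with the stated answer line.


z_x = 5/2, z_y = 7/8, z_xx = 5, z_xy = 7/2, z_yy = 1/2
E = 29/4, F = 35/16, G = 113/64; answer radicand W^2 = 513/64
unnormalised second-form numerators: l = 5, m = 7/2, n = 1/2; L = l/sqrt(513/64), and similarly M = m/sqrt(W^2), N = n/sqrt(W^2)

Answer: L = 40*sqrt(57)/171, M = 28*sqrt(57)/171, N = 4*sqrt(57)/171


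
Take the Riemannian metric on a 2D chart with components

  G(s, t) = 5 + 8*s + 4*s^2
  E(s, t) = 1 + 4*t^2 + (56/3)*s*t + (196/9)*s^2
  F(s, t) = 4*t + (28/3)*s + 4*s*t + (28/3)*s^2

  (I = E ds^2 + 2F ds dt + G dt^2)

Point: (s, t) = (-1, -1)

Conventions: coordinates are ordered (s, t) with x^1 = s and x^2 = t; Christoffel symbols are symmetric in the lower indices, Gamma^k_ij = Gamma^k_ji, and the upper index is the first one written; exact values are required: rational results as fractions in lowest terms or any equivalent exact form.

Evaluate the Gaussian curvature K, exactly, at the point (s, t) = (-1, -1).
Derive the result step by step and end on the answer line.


E = 409/9, F = 0, G = 1, EG - F^2 = 409/9 at the point
E_s = -560/9, E_t = -80/3, F_s = -40/3, F_t = 0, G_s = 0, G_t = 0
E_tt = 8, F_st = 4, G_ss = 8
Using the Brioschi determinant formula for K from the metric derivatives:
M1 = [[-E_tt/2 + F_st - G_ss/2, E_s/2, F_s - E_t/2], [F_t - G_s/2, E, F], [G_t/2, F, G]] = [[-4, -280/9, 0], [0, 409/9, 0], [0, 0, 1]]; det M1 = -1636/9
M2 = [[0, E_t/2, G_s/2], [E_t/2, E, F], [G_s/2, F, G]] = [[0, -40/3, 0], [-40/3, 409/9, 0], [0, 0, 1]]; det M2 = -1600/9
det M1 - det M2 = -4; K = -4 / (409/9)^2 = -324/167281

Answer: K = -324/167281


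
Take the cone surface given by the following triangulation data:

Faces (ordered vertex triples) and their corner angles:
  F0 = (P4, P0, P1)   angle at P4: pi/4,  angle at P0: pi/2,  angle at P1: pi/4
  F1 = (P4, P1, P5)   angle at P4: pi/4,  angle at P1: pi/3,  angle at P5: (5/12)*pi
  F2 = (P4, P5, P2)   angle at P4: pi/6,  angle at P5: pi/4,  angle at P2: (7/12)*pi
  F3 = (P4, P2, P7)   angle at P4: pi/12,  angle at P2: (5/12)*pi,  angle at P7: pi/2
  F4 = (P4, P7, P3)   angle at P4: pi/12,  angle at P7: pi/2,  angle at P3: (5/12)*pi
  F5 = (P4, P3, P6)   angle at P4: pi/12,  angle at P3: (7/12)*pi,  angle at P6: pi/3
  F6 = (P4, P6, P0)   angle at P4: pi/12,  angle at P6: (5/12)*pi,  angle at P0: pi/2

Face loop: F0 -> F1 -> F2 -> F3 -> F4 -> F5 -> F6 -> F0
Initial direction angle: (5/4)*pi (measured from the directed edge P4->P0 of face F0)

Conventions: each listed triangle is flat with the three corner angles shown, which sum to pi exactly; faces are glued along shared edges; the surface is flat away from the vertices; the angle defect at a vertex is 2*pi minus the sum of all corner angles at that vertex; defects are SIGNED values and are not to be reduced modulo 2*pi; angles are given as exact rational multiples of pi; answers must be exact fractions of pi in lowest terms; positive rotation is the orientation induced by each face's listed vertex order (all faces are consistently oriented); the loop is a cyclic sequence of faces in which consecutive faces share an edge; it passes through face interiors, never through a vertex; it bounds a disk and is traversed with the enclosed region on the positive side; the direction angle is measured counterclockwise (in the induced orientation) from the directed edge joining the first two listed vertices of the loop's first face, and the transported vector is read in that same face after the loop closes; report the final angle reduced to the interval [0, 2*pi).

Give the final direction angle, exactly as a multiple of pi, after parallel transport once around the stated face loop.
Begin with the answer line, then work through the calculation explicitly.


Answer: final direction angle = pi/4

enclosed vertex P4: corner angles sum to pi, defect = 2*pi - pi = pi
by Gauss-Bonnet the loop rotates the vector by the enclosed defect sum (positive orientation, mod 2*pi)
final angle = (5/4)*pi + pi = pi/4 (mod 2*pi)


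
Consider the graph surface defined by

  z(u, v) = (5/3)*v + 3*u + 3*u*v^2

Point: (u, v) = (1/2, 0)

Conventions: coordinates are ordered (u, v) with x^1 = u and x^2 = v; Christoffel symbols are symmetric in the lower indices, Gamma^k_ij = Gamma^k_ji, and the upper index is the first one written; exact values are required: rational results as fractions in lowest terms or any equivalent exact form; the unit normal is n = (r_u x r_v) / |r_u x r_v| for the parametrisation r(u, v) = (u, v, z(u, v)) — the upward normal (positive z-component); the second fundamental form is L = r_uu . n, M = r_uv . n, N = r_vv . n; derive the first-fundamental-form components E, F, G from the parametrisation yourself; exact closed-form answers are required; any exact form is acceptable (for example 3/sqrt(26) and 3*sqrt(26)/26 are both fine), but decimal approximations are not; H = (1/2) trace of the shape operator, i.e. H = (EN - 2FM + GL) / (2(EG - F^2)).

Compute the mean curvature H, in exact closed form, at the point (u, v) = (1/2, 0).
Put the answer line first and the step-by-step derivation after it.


Answer: H = 81*sqrt(115)/2645

z_u = 3, z_v = 5/3, z_uu = 0, z_uv = 0, z_vv = 3
E = 10, F = 5, G = 34/9; answer radicand W^2 = 115/9
unnormalised second-form numerators: l = 0, m = 0, n = 3; L = l/sqrt(115/9), and similarly M = m/sqrt(W^2), N = n/sqrt(W^2)
H = (E*n - 2*F*m + G*l) / (2*(EG - F^2)*sqrt(W^2)); E*n - 2*F*m + G*l = 30, EG - F^2 = 115/9, so H = (27/23)/sqrt(115/9)


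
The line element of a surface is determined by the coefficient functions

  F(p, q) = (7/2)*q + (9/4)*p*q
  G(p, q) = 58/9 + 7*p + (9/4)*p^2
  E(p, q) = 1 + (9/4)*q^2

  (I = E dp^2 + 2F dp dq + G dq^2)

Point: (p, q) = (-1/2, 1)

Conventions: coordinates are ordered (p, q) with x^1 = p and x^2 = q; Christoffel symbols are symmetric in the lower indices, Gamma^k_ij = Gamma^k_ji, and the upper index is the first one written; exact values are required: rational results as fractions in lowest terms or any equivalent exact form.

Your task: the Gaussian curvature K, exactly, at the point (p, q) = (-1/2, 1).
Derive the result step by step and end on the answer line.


E = 13/4, F = 19/8, G = 505/144, EG - F^2 = 829/144 at the point
E_p = 0, E_q = 9/2, F_p = 9/4, F_q = 19/8, G_p = 19/4, G_q = 0
E_qq = 9/2, F_pq = 9/4, G_pp = 9/2
K follows from Brioschi's formula, (det M1 - det M2)/(EG - F^2)^2.
M1 = [[-E_qq/2 + F_pq - G_pp/2, E_p/2, F_p - E_q/2], [F_q - G_p/2, E, F], [G_q/2, F, G]] = [[-9/4, 0, 0], [0, 13/4, 19/8], [0, 19/8, 505/144]]; det M1 = -829/64
M2 = [[0, E_q/2, G_p/2], [E_q/2, E, F], [G_p/2, F, G]] = [[0, 9/4, 19/8], [9/4, 13/4, 19/8], [19/8, 19/8, 505/144]]; det M2 = -685/64
det M1 - det M2 = -9/4; K = -9/4 / (829/144)^2 = -46656/687241

Answer: K = -46656/687241
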